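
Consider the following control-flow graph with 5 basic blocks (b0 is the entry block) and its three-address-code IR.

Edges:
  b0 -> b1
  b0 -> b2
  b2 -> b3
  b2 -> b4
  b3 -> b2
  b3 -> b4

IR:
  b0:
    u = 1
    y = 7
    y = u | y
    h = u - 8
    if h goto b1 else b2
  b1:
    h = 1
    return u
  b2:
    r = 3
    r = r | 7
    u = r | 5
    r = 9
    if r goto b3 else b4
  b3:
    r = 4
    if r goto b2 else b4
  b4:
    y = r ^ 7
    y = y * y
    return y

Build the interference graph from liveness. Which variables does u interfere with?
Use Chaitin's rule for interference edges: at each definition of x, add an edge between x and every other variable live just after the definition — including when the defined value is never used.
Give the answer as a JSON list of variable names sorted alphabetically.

def/use:
  b0: def={h,u,y} ue=∅
  b1: def={h} ue={u}
  b2: def={r,u} ue=∅
  b3: def={r} ue=∅
  b4: def={y} ue={r}

Live sets:
  live b0: ∅→{u}
  live b1: {u}→∅
  live b2: ∅→{r}
  live b3: ∅→{r}
  live b4: {r}→∅

Interfere edges:
  h↔{u}
  r↔∅
  u↔{h,y}
  y↔{u}

N(u) = ["h", "y"]

Answer: ["h", "y"]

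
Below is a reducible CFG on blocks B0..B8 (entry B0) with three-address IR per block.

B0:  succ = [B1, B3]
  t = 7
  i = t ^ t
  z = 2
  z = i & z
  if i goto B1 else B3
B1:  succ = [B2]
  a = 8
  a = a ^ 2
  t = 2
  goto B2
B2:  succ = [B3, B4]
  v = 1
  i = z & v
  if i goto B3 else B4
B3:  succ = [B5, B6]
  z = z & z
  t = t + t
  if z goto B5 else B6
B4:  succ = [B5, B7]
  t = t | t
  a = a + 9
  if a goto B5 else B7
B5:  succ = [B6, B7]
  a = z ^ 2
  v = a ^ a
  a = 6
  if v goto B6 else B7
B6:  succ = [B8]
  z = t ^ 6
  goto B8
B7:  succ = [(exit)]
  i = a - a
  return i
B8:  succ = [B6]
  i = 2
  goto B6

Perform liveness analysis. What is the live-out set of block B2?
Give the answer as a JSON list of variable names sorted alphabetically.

Block summaries:
  B0 def {i,t,z} use ∅
  B1 def {a,t} use ∅
  B2 def {i,v} use {z}
  B3 def {t,z} use {t,z}
  B4 def {a,t} use {a,t}
  B5 def {a,v} use {z}
  B6 def {z} use {t}
  B7 def {i} use {a}
  B8 def {i} use ∅

Live sets:
  B0 li=∅ lo={t,z}
  B1 li={z} lo={a,t,z}
  B2 li={a,t,z} lo={a,t,z}
  B3 li={t,z} lo={t,z}
  B4 li={a,t,z} lo={a,t,z}
  B5 li={t,z} lo={a,t}
  B6 li={t} lo={t}
  B7 li={a} lo=∅
  B8 li={t} lo={t}

live-out(B2) = ["a", "t", "z"]

Answer: ["a", "t", "z"]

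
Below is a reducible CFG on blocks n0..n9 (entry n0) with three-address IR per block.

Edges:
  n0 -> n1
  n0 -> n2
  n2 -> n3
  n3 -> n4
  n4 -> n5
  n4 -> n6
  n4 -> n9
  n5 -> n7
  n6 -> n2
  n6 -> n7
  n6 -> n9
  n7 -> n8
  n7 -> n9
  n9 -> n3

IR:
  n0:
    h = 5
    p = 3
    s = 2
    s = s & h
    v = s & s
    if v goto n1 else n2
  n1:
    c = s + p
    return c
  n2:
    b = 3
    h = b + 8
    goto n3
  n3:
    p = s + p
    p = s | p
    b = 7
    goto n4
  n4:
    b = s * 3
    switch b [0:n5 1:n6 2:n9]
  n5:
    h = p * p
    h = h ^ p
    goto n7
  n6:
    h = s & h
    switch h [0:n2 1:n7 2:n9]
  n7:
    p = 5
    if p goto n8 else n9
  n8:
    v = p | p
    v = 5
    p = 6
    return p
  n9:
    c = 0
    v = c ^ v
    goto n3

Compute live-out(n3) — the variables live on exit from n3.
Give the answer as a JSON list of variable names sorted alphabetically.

Per-block:
  n0: {h,p,s,v} / ∅
  n1: {c} / {p,s}
  n2: {b,h} / ∅
  n3: {b,p} / {p,s}
  n4: {b} / {s}
  n5: {h} / {p}
  n6: {h} / {h,s}
  n7: {p} / ∅
  n8: {p,v} / {p}
  n9: {c,v} / {v}

Live sets:
  n0: in=∅ out={p,s,v}
  n1: in={p,s} out=∅
  n2: in={p,s,v} out={h,p,s,v}
  n3: in={h,p,s,v} out={h,p,s,v}
  n4: in={h,p,s,v} out={h,p,s,v}
  n5: in={p,s,v} out={h,s,v}
  n6: in={h,p,s,v} out={h,p,s,v}
  n7: in={h,s,v} out={h,p,s,v}
  n8: in={p} out=∅
  n9: in={h,p,s,v} out={h,p,s,v}

live-out(n3) = ["h", "p", "s", "v"]

Answer: ["h", "p", "s", "v"]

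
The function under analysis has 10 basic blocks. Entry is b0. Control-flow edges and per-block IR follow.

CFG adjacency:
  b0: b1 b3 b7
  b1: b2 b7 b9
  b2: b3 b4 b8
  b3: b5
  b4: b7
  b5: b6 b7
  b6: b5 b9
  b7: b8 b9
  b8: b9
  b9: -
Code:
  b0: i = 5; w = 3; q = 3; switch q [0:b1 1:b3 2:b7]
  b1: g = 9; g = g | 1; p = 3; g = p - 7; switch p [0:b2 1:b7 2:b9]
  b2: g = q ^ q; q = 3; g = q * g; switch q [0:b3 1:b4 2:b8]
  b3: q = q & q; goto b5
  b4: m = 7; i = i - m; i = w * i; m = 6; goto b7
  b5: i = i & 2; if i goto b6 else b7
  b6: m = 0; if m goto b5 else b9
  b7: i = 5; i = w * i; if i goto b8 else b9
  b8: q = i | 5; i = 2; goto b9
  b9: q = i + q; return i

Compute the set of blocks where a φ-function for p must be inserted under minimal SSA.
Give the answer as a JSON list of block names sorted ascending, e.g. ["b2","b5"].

Answer: ["b3", "b7", "b8", "b9"]

Analysis:
idom tree: b1←b0 b2←b1 b3←b0 b4←b2 b5←b3 b6←b5 b7←b0 b8←b0 b9←b0
Dom at joins:
  b3: preds {b0,b2}: {b0} ∩ {b0,b1,b2} = {b0}; idom=b0
  b5: preds {b3,b6}: {b0,b3} ∩ {b0,b3,b5,b6} = {b0,b3}; idom=b3
  b7: preds {b0,b1,b4,b5}: {b0} ∩ {b0,b1} ∩ {b0,b1,b2,b4} ∩ {b0,b3,b5} = {b0}; idom=b0
  b8: preds {b2,b7}: {b0,b1,b2} ∩ {b0,b7} = {b0}; idom=b0
  b9: preds {b1,b6,b7,b8}: {b0,b1} ∩ {b0,b3,b5,b6} ∩ {b0,b7} ∩ {b0,b8} = {b0}; idom=b0

Frontier:
  b3←b0: walk · to b0
  b3←b2: walk b2→b1 to b0
  b5←b3: walk · to b3
  b5←b6: walk b6→b5 to b3
  b7←b0: walk · to b0
  b7←b1: walk b1 to b0
  b7←b4: walk b4→b2→b1 to b0
  b7←b5: walk b5→b3 to b0
  b8←b2: walk b2→b1 to b0
  b8←b7: walk b7 to b0
  b9←b1: walk b1 to b0
  b9←b6: walk b6→b5→b3 to b0
  b9←b7: walk b7 to b0
  b9←b8: walk b8 to b0
  b0: DF=∅
  b1: DF={b3,b7,b8,b9}
  b2: DF={b3,b7,b8}
  b3: DF={b7,b9}
  b4: DF={b7}
  b5: DF={b5,b7,b9}
  b6: DF={b5,b9}
  b7: DF={b8,b9}
  b8: DF={b9}
  b9: DF=∅

φ for p: defs {b1}
  DF⁺ = {b3,b7,b8,b9}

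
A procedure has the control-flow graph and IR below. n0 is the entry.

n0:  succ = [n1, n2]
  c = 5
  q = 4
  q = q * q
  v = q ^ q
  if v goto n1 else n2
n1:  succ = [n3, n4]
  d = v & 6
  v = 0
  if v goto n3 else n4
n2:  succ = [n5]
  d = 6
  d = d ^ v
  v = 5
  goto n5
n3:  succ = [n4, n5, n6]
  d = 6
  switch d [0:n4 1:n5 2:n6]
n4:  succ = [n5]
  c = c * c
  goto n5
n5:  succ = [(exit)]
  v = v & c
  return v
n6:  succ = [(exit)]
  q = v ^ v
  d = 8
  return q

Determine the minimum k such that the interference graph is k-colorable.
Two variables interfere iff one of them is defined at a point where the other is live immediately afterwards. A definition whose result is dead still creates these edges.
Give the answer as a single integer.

Answer: 3

Analysis:
Block summaries:
  n0: {c,q,v} / ∅
  n1: {d,v} / {v}
  n2: {d,v} / {v}
  n3: {d} / ∅
  n4: {c} / {c}
  n5: {v} / {c,v}
  n6: {d,q} / {v}

Live sets:
  n0 li=∅ lo={c,v}
  n1 li={c,v} lo={c,v}
  n2 li={c,v} lo={c,v}
  n3 li={c,v} lo={c,v}
  n4 li={c,v} lo={c,v}
  n5 li={c,v} lo=∅
  n6 li={v} lo=∅

Interfere edges:
  c: {d,q,v}
  d: {c,q,v}
  q: {c,d}
  v: {c,d}

Chromatic number:
  lower bound: {c,d,q} mutually conflict ⇒ χ ≥ 3
  assign c→c0 d→c1 q→c2 v→c2 — no edge inside a register ⇒ χ ≤ 3
  χ = 3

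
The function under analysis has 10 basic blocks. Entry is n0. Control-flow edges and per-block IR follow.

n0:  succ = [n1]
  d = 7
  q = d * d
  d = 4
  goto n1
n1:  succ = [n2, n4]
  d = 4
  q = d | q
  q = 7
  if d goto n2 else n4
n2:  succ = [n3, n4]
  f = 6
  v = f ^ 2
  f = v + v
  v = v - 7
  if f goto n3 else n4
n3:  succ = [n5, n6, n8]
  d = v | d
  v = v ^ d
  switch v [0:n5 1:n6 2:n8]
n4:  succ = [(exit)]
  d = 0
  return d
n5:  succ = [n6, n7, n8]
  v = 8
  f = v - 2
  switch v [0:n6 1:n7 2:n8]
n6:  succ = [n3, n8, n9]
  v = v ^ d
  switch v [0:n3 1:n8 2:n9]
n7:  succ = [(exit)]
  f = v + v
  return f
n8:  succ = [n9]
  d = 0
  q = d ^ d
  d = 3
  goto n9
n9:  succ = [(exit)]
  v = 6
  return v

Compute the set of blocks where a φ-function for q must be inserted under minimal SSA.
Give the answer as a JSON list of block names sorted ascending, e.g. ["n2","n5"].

Answer: ["n9"]

Analysis:
idom tree: n1←n0 n2←n1 n3←n2 n4←n1 n5←n3 n6←n3 n7←n5 n8←n3 n9←n3
Dom∩ at merges:
  n3: preds {n2,n6}: {n0,n1,n2} ∩ {n0,n1,n2,n3,n6} = {n0,n1,n2}; idom=n2
  n4: preds {n1,n2}: {n0,n1} ∩ {n0,n1,n2} = {n0,n1}; idom=n1
  n6: preds {n3,n5}: {n0,n1,n2,n3} ∩ {n0,n1,n2,n3,n5} = {n0,n1,n2,n3}; idom=n3
  n8: preds {n3,n5,n6}: {n0,n1,n2,n3} ∩ {n0,n1,n2,n3,n5} ∩ {n0,n1,n2,n3,n6} = {n0,n1,n2,n3}; idom=n3
  n9: preds {n6,n8}: {n0,n1,n2,n3,n6} ∩ {n0,n1,n2,n3,n8} = {n0,n1,n2,n3}; idom=n3

DF derivation:
  join n3 pred n2: · stop@n2
  join n3 pred n6: n6→n3 stop@n2
  join n4 pred n1: · stop@n1
  join n4 pred n2: n2 stop@n1
  join n6 pred n3: · stop@n3
  join n6 pred n5: n5 stop@n3
  join n8 pred n3: · stop@n3
  join n8 pred n5: n5 stop@n3
  join n8 pred n6: n6 stop@n3
  join n9 pred n6: n6 stop@n3
  join n9 pred n8: n8 stop@n3
  n0 → ∅
  n1 → ∅
  n2 → {n4}
  n3 → {n3}
  n4 → ∅
  n5 → {n6,n8}
  n6 → {n3,n8,n9}
  n7 → ∅
  n8 → {n9}
  n9 → ∅

φ for q: defs {n0,n1,n8}
  DF⁺ = {n9}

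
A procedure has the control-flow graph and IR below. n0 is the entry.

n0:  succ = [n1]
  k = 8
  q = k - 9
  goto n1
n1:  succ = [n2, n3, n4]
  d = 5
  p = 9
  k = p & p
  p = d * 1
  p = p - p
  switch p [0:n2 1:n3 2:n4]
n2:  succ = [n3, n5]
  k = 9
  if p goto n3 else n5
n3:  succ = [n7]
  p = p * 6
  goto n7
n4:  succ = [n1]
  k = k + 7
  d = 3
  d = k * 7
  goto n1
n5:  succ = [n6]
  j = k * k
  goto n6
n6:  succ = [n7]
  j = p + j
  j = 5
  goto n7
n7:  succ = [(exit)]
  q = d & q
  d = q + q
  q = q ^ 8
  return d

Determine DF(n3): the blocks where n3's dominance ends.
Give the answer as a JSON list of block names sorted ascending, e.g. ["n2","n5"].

idom tree: n1←n0 n2←n1 n3←n1 n4←n1 n5←n2 n6←n5 n7←n1
Dom at joins:
  n1: preds {n0,n4}: {n0} ∩ {n0,n1,n4} = {n0}; idom=n0
  n3: preds {n1,n2}: {n0,n1} ∩ {n0,n1,n2} = {n0,n1}; idom=n1
  n7: preds {n3,n6}: {n0,n1,n3} ∩ {n0,n1,n2,n5,n6} = {n0,n1}; idom=n1

DF walk-up:
  n1←n0: walk · to n0
  n1←n4: walk n4→n1 to n0
  n3←n1: walk · to n1
  n3←n2: walk n2 to n1
  n7←n3: walk n3 to n1
  n7←n6: walk n6→n5→n2 to n1
  n0: DF=∅
  n1: DF={n1}
  n2: DF={n3,n7}
  n3: DF={n7}
  n4: DF={n1}
  n5: DF={n7}
  n6: DF={n7}
  n7: DF=∅

DF(n3) = ["n7"]

Answer: ["n7"]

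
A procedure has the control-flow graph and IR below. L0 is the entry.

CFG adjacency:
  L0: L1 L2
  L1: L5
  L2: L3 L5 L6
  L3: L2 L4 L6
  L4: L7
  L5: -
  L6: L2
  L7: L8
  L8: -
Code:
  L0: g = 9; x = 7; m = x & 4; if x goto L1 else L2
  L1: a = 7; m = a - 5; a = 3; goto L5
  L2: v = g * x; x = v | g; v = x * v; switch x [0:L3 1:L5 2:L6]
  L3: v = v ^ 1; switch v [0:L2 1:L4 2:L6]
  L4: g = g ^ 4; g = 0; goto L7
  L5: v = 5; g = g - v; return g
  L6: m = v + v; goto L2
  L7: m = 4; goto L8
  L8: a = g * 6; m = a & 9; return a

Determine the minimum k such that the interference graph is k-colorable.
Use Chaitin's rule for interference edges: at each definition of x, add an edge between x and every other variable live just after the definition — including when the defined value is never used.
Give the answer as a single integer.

Block summaries:
  L0 def {g,m,x} use ∅
  L1 def {a,m} use ∅
  L2 def {v,x} use {g,x}
  L3 def {v} use {v}
  L4 def {g} use {g}
  L5 def {g,v} use {g}
  L6 def {m} use {v}
  L7 def {m} use ∅
  L8 def {a,m} use {g}

Liveness:
  live L0: ∅→{g,x}
  live L1: {g}→{g}
  live L2: {g,x}→{g,v,x}
  live L3: {g,v,x}→{g,v,x}
  live L4: {g}→{g}
  live L5: {g}→∅
  live L6: {g,v,x}→{g,x}
  live L7: {g}→{g}
  live L8: {g}→∅

Interfere edges:
  a — {g,m}
  g — {a,m,v,x}
  m — {a,g,x}
  v — {g,x}
  x — {g,m,v}

Registers:
  lower bound: {a,g,m} mutually conflict ⇒ χ ≥ 3
  assign a→r2 g→r0 m→r1 v→r1 x→r2 — no edge inside a register ⇒ χ ≤ 3
  χ = 3

Answer: 3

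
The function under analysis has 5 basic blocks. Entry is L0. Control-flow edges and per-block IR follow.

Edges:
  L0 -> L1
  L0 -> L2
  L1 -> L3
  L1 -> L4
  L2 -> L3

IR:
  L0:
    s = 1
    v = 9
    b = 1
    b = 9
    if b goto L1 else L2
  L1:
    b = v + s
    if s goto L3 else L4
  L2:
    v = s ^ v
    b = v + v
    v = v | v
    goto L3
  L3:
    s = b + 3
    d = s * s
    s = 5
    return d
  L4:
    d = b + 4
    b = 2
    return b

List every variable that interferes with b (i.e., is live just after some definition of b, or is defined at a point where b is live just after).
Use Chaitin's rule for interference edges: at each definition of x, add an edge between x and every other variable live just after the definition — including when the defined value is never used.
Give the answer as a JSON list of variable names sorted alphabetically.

Per-block:
  L0: {b,s,v} / ∅
  L1: {b} / {s,v}
  L2: {b,v} / {s,v}
  L3: {d,s} / {b}
  L4: {b,d} / {b}

Live sets:
  L0: in=∅ out={s,v}
  L1: in={s,v} out={b}
  L2: in={s,v} out={b}
  L3: in={b} out=∅
  L4: in={b} out=∅

Interfere edges:
  b↔{s,v}
  d↔{s}
  s↔{b,d,v}
  v↔{b,s}

N(b) = ["s", "v"]

Answer: ["s", "v"]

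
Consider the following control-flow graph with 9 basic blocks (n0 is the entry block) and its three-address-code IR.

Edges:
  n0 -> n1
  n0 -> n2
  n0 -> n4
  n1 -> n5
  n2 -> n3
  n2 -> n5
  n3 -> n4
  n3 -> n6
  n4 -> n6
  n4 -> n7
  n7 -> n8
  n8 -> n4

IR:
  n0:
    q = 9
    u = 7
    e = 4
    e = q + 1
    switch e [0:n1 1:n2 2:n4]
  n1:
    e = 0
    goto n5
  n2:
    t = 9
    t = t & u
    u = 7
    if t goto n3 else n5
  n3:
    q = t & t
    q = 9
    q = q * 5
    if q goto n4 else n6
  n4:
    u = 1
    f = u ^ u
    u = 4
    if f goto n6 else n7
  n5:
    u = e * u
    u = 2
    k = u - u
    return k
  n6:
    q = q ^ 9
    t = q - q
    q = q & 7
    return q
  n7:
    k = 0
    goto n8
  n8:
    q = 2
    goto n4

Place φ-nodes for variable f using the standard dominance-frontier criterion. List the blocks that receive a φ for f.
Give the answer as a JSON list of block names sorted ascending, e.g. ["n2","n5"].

idom tree: n1←n0 n2←n0 n3←n2 n4←n0 n5←n0 n6←n0 n7←n4 n8←n7
Dom∩ at merges:
  n4: preds {n0,n3,n8}: {n0} ∩ {n0,n2,n3} ∩ {n0,n4,n7,n8} = {n0}; idom=n0
  n5: preds {n1,n2}: {n0,n1} ∩ {n0,n2} = {n0}; idom=n0
  n6: preds {n3,n4}: {n0,n2,n3} ∩ {n0,n4} = {n0}; idom=n0

DF walk-up:
  n4←n0: walk · to n0
  n4←n3: walk n3→n2 to n0
  n4←n8: walk n8→n7→n4 to n0
  n5←n1: walk n1 to n0
  n5←n2: walk n2 to n0
  n6←n3: walk n3→n2 to n0
  n6←n4: walk n4 to n0
  DF(n0)=∅
  DF(n1)={n5}
  DF(n2)={n4,n5,n6}
  DF(n3)={n4,n6}
  DF(n4)={n4,n6}
  DF(n5)=∅
  DF(n6)=∅
  DF(n7)={n4}
  DF(n8)={n4}

φ for f: defs {n4}
  DF⁺ = {n4,n6}

Answer: ["n4", "n6"]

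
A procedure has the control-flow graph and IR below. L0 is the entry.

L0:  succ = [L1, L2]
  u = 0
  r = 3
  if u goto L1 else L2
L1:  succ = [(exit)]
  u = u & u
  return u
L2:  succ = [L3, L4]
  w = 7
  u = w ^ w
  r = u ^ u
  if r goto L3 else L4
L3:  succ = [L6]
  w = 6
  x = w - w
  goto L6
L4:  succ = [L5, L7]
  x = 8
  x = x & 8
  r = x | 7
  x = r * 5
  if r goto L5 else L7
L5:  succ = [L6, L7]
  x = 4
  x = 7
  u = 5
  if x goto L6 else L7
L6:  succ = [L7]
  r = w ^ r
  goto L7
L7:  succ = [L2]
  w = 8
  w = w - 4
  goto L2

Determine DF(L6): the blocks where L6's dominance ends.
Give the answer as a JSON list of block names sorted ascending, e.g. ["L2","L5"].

idom tree: L1←L0 L2←L0 L3←L2 L4←L2 L5←L4 L6←L2 L7←L2
Dom at joins:
  L2: preds {L0,L7}: {L0} ∩ {L0,L2,L7} = {L0}; idom=L0
  L6: preds {L3,L5}: {L0,L2,L3} ∩ {L0,L2,L4,L5} = {L0,L2}; idom=L2
  L7: preds {L4,L5,L6}: {L0,L2,L4} ∩ {L0,L2,L4,L5} ∩ {L0,L2,L6} = {L0,L2}; idom=L2

DF derivation:
  L2←L0: walk · to L0
  L2←L7: walk L7→L2 to L0
  L6←L3: walk L3 to L2
  L6←L5: walk L5→L4 to L2
  L7←L4: walk L4 to L2
  L7←L5: walk L5→L4 to L2
  L7←L6: walk L6 to L2
  L0: DF=∅
  L1: DF=∅
  L2: DF={L2}
  L3: DF={L6}
  L4: DF={L6,L7}
  L5: DF={L6,L7}
  L6: DF={L7}
  L7: DF={L2}

DF(L6) = ["L7"]

Answer: ["L7"]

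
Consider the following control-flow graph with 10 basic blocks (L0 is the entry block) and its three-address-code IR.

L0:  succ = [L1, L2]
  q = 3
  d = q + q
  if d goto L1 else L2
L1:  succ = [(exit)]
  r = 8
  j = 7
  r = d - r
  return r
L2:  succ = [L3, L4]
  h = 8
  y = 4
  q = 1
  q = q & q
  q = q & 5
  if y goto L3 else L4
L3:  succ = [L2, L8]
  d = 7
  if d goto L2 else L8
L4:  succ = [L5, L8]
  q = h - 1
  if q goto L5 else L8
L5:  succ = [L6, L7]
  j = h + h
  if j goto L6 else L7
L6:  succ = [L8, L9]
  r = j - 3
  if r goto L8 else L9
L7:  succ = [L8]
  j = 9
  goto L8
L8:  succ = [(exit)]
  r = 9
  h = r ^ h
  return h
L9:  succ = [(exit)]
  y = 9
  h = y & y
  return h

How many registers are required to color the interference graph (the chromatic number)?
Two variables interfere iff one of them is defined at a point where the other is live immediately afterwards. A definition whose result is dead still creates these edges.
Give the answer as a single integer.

Per-block:
  L0: {d,q} / ∅
  L1: {j,r} / {d}
  L2: {h,q,y} / ∅
  L3: {d} / ∅
  L4: {q} / {h}
  L5: {j} / {h}
  L6: {r} / {j}
  L7: {j} / ∅
  L8: {h,r} / {h}
  L9: {h,y} / ∅

Live sets:
  L0 li=∅ lo={d}
  L1 li={d} lo=∅
  L2 li=∅ lo={h}
  L3 li={h} lo={h}
  L4 li={h} lo={h}
  L5 li={h} lo={h,j}
  L6 li={h,j} lo={h}
  L7 li={h} lo={h}
  L8 li={h} lo=∅
  L9 li=∅ lo=∅

Conflict graph:
  d — {h,j,r}
  h — {d,j,q,r,y}
  j — {d,h,r}
  q — {h,y}
  r — {d,h,j}
  y — {h,q}

Colouring:
  lower bound: {d,h,j,r} mutually conflict ⇒ χ ≥ 4
  assign d→R1 h→R0 j→R2 q→R1 r→R3 y→R2 — no edge inside a register ⇒ χ ≤ 4
  χ = 4

Answer: 4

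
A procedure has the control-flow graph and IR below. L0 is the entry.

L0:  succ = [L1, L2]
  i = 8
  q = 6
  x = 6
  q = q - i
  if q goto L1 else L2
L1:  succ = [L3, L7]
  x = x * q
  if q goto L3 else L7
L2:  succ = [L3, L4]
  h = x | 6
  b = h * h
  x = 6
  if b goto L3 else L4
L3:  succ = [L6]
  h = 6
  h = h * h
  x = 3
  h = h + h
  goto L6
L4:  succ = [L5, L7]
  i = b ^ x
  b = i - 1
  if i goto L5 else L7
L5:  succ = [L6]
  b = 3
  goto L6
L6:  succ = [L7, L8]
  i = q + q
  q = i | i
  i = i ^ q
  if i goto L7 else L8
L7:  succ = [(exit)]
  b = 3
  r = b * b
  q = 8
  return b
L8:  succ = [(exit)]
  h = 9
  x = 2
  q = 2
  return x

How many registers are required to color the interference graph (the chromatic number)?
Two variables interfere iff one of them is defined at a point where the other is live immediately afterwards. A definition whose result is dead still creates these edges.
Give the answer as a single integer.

Per-block:
  L0 def {i,q,x} use ∅
  L1 def {x} use {q,x}
  L2 def {b,h,x} use {x}
  L3 def {h,x} use ∅
  L4 def {b,i} use {b,x}
  L5 def {b} use ∅
  L6 def {i,q} use {q}
  L7 def {b,q,r} use ∅
  L8 def {h,q,x} use ∅

Liveness:
  L0: in=∅ out={q,x}
  L1: in={q,x} out={q}
  L2: in={q,x} out={b,q,x}
  L3: in={q} out={q}
  L4: in={b,q,x} out={q}
  L5: in={q} out={q}
  L6: in={q} out=∅
  L7: in=∅ out=∅
  L8: in=∅ out=∅

Interfere edges:
  b: {i,q,r,x}
  h: {q,x}
  i: {b,q,x}
  q: {b,h,i,x}
  r: {b}
  x: {b,h,i,q}

Chromatic number:
  clique {b,i,q,x} ⇒ need ≥ 4
  4-colouring: r0={b,h}  r1={q,r}  r2={x}  r3={i}
  χ = 4

Answer: 4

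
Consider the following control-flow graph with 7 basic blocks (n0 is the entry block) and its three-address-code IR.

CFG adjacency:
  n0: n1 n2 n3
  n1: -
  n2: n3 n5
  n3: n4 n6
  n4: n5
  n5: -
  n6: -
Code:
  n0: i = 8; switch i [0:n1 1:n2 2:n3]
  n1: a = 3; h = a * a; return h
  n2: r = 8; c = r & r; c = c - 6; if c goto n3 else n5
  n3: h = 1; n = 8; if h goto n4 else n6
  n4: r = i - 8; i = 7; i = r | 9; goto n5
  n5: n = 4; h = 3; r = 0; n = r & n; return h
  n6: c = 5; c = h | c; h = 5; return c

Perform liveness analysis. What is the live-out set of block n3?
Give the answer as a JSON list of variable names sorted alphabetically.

Answer: ["h", "i"]

Working:
Per-block:
  n0 def {i} use ∅
  n1 def {a,h} use ∅
  n2 def {c,r} use ∅
  n3 def {h,n} use ∅
  n4 def {i,r} use {i}
  n5 def {h,n,r} use ∅
  n6 def {c,h} use {h}

Liveness:
  live n0: ∅→{i}
  live n1: ∅→∅
  live n2: {i}→{i}
  live n3: {i}→{h,i}
  live n4: {i}→∅
  live n5: ∅→∅
  live n6: {h}→∅

live-out(n3) = ["h", "i"]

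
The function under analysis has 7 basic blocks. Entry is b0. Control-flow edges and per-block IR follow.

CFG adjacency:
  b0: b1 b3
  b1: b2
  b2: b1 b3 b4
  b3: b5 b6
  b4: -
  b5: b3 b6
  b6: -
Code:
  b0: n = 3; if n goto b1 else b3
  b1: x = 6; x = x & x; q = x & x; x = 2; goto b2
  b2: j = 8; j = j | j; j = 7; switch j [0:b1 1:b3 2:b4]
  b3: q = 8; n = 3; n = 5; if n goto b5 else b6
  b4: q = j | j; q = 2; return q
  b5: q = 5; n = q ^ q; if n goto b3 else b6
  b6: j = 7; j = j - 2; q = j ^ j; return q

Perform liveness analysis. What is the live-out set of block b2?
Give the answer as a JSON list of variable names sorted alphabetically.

Answer: ["j"]

Working:
Per-block:
  b0: def={n} ue=∅
  b1: def={q,x} ue=∅
  b2: def={j} ue=∅
  b3: def={n,q} ue=∅
  b4: def={q} ue={j}
  b5: def={n,q} ue=∅
  b6: def={j,q} ue=∅

Backward fixpoint:
  b0: in=∅ out=∅
  b1: in=∅ out=∅
  b2: in=∅ out={j}
  b3: in=∅ out=∅
  b4: in={j} out=∅
  b5: in=∅ out=∅
  b6: in=∅ out=∅

live-out(b2) = ["j"]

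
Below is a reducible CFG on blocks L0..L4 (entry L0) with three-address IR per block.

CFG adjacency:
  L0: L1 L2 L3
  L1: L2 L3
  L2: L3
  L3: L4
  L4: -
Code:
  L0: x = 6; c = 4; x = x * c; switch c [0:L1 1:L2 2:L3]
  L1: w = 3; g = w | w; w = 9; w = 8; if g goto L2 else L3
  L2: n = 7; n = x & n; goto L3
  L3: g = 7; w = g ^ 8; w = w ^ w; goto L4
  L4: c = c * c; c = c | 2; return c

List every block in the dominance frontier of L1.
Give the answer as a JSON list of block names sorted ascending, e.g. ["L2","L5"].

Answer: ["L2", "L3"]

Working:
idom tree: L1←L0 L2←L0 L3←L0 L4←L3
Join-block Dom:
  L2: preds {L0,L1}: {L0} ∩ {L0,L1} = {L0}; idom=L0
  L3: preds {L0,L1,L2}: {L0} ∩ {L0,L1} ∩ {L0,L2} = {L0}; idom=L0

Frontier:
  join L2 pred L0: · stop@L0
  join L2 pred L1: L1 stop@L0
  join L3 pred L0: · stop@L0
  join L3 pred L1: L1 stop@L0
  join L3 pred L2: L2 stop@L0
  L0 → ∅
  L1 → {L2,L3}
  L2 → {L3}
  L3 → ∅
  L4 → ∅

DF(L1) = ["L2", "L3"]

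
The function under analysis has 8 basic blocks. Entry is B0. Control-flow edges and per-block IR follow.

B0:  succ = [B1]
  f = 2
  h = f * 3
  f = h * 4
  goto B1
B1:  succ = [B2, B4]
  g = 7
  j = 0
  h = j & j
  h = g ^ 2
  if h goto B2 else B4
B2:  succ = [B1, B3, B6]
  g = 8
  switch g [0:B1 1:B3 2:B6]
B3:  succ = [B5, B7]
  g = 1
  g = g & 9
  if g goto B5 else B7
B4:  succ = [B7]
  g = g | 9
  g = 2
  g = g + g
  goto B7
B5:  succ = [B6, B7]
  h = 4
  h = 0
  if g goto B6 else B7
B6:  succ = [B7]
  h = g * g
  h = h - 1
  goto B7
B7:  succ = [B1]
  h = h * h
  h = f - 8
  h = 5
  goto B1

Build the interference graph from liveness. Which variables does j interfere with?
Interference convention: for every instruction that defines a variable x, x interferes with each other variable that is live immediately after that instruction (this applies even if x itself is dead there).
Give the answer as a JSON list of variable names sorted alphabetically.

Answer: ["f", "g"]

Analysis:
def/use:
  B0 def {f,h} use ∅
  B1 def {g,h,j} use ∅
  B2 def {g} use ∅
  B3 def {g} use ∅
  B4 def {g} use {g}
  B5 def {h} use {g}
  B6 def {h} use {g}
  B7 def {h} use {f,h}

Liveness:
  B0 li=∅ lo={f}
  B1 li={f} lo={f,g,h}
  B2 li={f,h} lo={f,g,h}
  B3 li={f,h} lo={f,g,h}
  B4 li={f,g,h} lo={f,h}
  B5 li={f,g} lo={f,g,h}
  B6 li={f,g} lo={f,h}
  B7 li={f,h} lo={f}

Interference:
  f: {g,h,j}
  g: {f,h,j}
  h: {f,g}
  j: {f,g}

N(j) = ["f", "g"]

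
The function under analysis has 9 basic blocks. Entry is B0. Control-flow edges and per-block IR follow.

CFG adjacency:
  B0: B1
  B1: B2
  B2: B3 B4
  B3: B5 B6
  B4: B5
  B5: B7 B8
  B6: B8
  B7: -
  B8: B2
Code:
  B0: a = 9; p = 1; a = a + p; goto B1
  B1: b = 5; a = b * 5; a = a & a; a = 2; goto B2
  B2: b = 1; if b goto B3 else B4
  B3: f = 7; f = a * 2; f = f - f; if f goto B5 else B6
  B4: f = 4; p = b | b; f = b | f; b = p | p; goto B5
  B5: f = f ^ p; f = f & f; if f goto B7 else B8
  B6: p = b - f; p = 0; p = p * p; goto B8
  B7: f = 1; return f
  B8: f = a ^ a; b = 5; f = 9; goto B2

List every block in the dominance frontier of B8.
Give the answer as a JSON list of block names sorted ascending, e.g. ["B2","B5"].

Answer: ["B2"]

Derivation:
idom tree: B1←B0 B2←B1 B3←B2 B4←B2 B5←B2 B6←B3 B7←B5 B8←B2
Dom at joins:
  B2: preds {B1,B8}: {B0,B1} ∩ {B0,B1,B2,B8} = {B0,B1}; idom=B1
  B5: preds {B3,B4}: {B0,B1,B2,B3} ∩ {B0,B1,B2,B4} = {B0,B1,B2}; idom=B2
  B8: preds {B5,B6}: {B0,B1,B2,B5} ∩ {B0,B1,B2,B3,B6} = {B0,B1,B2}; idom=B2

Frontier:
  join B2 pred B1: · stop@B1
  join B2 pred B8: B8→B2 stop@B1
  join B5 pred B3: B3 stop@B2
  join B5 pred B4: B4 stop@B2
  join B8 pred B5: B5 stop@B2
  join B8 pred B6: B6→B3 stop@B2
  DF(B0)=∅
  DF(B1)=∅
  DF(B2)={B2}
  DF(B3)={B5,B8}
  DF(B4)={B5}
  DF(B5)={B8}
  DF(B6)={B8}
  DF(B7)=∅
  DF(B8)={B2}

DF(B8) = ["B2"]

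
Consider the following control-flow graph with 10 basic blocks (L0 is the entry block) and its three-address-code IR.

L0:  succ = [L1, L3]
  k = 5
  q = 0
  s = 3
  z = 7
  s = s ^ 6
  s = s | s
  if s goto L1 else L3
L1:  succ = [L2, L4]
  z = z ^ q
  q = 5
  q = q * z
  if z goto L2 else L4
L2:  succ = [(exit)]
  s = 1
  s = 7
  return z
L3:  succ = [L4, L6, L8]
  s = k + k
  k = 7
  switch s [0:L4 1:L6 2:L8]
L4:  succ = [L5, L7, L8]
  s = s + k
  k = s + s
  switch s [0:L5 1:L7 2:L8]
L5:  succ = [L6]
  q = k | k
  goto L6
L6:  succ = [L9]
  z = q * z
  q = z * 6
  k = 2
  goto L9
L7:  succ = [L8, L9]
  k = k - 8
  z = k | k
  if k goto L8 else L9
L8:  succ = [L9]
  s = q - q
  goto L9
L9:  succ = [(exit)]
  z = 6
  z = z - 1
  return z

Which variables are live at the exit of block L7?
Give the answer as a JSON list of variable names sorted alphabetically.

def/use:
  L0: {k,q,s,z} / ∅
  L1: {q,z} / {q,z}
  L2: {s} / {z}
  L3: {k,s} / {k}
  L4: {k,s} / {k,s}
  L5: {q} / {k}
  L6: {k,q,z} / {q,z}
  L7: {k,z} / {k}
  L8: {s} / {q}
  L9: {z} / ∅

Live sets:
  L0 li=∅ lo={k,q,s,z}
  L1 li={k,q,s,z} lo={k,q,s,z}
  L2 li={z} lo=∅
  L3 li={k,q,z} lo={k,q,s,z}
  L4 li={k,q,s,z} lo={k,q,z}
  L5 li={k,z} lo={q,z}
  L6 li={q,z} lo=∅
  L7 li={k,q} lo={q}
  L8 li={q} lo=∅
  L9 li=∅ lo=∅

live-out(L7) = ["q"]

Answer: ["q"]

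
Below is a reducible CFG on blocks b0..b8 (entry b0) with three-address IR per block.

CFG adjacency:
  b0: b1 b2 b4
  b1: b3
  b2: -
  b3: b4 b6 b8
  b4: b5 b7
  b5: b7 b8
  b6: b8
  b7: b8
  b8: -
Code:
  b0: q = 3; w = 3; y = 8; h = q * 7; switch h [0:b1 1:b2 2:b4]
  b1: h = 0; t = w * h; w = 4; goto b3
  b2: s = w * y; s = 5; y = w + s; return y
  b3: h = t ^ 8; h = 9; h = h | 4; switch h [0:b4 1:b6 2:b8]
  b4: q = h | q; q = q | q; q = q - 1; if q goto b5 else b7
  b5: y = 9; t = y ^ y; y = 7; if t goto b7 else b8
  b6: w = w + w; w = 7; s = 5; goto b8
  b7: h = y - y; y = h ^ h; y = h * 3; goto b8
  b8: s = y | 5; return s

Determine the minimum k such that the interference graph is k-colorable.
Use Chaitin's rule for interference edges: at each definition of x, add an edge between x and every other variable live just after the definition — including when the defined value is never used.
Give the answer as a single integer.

Answer: 4

Derivation:
Block summaries:
  b0 def {h,q,w,y} use ∅
  b1 def {h,t,w} use {w}
  b2 def {s,y} use {w,y}
  b3 def {h} use {t}
  b4 def {q} use {h,q}
  b5 def {t,y} use ∅
  b6 def {s,w} use {w}
  b7 def {h,y} use {y}
  b8 def {s} use {y}

Live sets:
  b0 li=∅ lo={h,q,w,y}
  b1 li={q,w,y} lo={q,t,w,y}
  b2 li={w,y} lo=∅
  b3 li={q,t,w,y} lo={h,q,w,y}
  b4 li={h,q,y} lo={y}
  b5 li=∅ lo={y}
  b6 li={w,y} lo={y}
  b7 li={y} lo={y}
  b8 li={y} lo=∅

Conflict graph:
  h↔{q,w,y}
  q↔{h,t,w,y}
  s↔{w,y}
  t↔{q,w,y}
  w↔{h,q,s,t,y}
  y↔{h,q,s,t,w}

Colouring:
  clique {h,q,w,y} ⇒ need ≥ 4
  assign h→r3 q→r2 s→r2 t→r3 w→r0 y→r1 — no edge inside a register ⇒ χ ≤ 4
  χ = 4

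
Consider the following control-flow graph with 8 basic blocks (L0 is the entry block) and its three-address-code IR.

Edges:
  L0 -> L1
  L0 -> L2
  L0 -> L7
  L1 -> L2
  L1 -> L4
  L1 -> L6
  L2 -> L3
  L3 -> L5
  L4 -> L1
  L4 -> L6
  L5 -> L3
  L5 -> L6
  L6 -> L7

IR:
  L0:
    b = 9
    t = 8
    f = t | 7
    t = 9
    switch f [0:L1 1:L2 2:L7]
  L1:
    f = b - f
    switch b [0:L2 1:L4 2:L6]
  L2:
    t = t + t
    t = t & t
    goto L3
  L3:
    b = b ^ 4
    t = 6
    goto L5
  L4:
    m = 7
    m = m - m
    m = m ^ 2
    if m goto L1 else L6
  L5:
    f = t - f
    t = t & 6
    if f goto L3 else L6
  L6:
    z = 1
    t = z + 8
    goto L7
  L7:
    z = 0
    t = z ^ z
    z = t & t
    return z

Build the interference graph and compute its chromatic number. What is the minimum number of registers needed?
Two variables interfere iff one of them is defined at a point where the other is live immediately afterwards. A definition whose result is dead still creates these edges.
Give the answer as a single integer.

Block summaries:
  L0: def={b,f,t} ue=∅
  L1: def={f} ue={b,f}
  L2: def={t} ue={t}
  L3: def={b,t} ue={b}
  L4: def={m} ue=∅
  L5: def={f,t} ue={f,t}
  L6: def={t,z} ue=∅
  L7: def={t,z} ue=∅

Backward fixpoint:
  L0: in=∅ out={b,f,t}
  L1: in={b,f,t} out={b,f,t}
  L2: in={b,f,t} out={b,f}
  L3: in={b,f} out={b,f,t}
  L4: in={b,f,t} out={b,f,t}
  L5: in={b,f,t} out={b,f}
  L6: in=∅ out=∅
  L7: in=∅ out=∅

Conflict graph:
  b↔{f,m,t}
  f↔{b,m,t}
  m↔{b,f,t}
  t↔{b,f,m}
  z↔∅

Chromatic number:
  clique {b,f,m,t} ⇒ need ≥ 4
  4-colouring: R0={b,z}  R1={f}  R2={m}  R3={t}
  χ = 4

Answer: 4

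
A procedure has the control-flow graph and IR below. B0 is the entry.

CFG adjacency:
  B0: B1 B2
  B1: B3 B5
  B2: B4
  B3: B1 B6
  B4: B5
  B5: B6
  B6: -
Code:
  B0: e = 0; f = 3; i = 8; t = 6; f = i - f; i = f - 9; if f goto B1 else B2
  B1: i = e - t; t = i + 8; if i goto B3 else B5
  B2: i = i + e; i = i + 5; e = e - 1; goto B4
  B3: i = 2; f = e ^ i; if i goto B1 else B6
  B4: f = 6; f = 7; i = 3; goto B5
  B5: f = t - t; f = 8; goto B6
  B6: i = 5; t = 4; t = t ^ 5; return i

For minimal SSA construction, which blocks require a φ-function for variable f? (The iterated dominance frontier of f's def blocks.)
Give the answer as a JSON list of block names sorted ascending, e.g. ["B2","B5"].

Answer: ["B1", "B5", "B6"]

Working:
idom tree: B1←B0 B2←B0 B3←B1 B4←B2 B5←B0 B6←B0
Join-block Dom:
  B1: preds {B0,B3}: {B0} ∩ {B0,B1,B3} = {B0}; idom=B0
  B5: preds {B1,B4}: {B0,B1} ∩ {B0,B2,B4} = {B0}; idom=B0
  B6: preds {B3,B5}: {B0,B1,B3} ∩ {B0,B5} = {B0}; idom=B0

DF derivation:
  B1←B0: walk · to B0
  B1←B3: walk B3→B1 to B0
  B5←B1: walk B1 to B0
  B5←B4: walk B4→B2 to B0
  B6←B3: walk B3→B1 to B0
  B6←B5: walk B5 to B0
  B0 → ∅
  B1 → {B1,B5,B6}
  B2 → {B5}
  B3 → {B1,B6}
  B4 → {B5}
  B5 → {B6}
  B6 → ∅

φ for f: defs {B0,B3,B4,B5}
  DF⁺ = {B1,B5,B6}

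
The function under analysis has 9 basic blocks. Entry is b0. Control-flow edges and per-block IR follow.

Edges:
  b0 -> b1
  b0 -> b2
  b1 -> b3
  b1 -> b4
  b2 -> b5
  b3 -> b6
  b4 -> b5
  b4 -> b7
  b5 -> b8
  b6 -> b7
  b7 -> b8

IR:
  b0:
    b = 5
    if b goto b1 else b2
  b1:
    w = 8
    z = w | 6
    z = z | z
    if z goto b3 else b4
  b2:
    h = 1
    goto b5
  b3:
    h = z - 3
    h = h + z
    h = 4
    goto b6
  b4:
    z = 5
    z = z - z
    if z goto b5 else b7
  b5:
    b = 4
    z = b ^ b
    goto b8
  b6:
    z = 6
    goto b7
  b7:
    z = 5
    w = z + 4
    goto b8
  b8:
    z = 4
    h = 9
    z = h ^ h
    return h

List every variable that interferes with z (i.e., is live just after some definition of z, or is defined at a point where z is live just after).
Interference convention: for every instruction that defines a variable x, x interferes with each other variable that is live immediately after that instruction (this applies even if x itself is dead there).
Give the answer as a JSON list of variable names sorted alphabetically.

Answer: ["h"]

Analysis:
def/use:
  b0 def {b} use ∅
  b1 def {w,z} use ∅
  b2 def {h} use ∅
  b3 def {h} use {z}
  b4 def {z} use ∅
  b5 def {b,z} use ∅
  b6 def {z} use ∅
  b7 def {w,z} use ∅
  b8 def {h,z} use ∅

Live sets:
  b0: in=∅ out=∅
  b1: in=∅ out={z}
  b2: in=∅ out=∅
  b3: in={z} out=∅
  b4: in=∅ out=∅
  b5: in=∅ out=∅
  b6: in=∅ out=∅
  b7: in=∅ out=∅
  b8: in=∅ out=∅

Conflict graph:
  b — ∅
  h — {z}
  w — ∅
  z — {h}

N(z) = ["h"]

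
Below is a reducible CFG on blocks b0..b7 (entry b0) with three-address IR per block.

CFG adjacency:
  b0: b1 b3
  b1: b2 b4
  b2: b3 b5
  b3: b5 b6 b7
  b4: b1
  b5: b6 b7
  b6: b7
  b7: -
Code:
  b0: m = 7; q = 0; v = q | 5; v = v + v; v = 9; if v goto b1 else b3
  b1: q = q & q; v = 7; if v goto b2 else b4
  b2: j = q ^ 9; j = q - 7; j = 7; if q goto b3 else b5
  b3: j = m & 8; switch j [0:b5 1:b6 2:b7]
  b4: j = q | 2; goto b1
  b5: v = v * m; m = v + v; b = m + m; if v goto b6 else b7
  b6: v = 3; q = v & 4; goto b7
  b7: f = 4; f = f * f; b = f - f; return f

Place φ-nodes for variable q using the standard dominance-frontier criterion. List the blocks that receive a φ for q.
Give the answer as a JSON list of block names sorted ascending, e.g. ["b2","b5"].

idom tree: b1←b0 b2←b1 b3←b0 b4←b1 b5←b0 b6←b0 b7←b0
Dom at joins:
  b1: preds {b0,b4}: {b0} ∩ {b0,b1,b4} = {b0}; idom=b0
  b3: preds {b0,b2}: {b0} ∩ {b0,b1,b2} = {b0}; idom=b0
  b5: preds {b2,b3}: {b0,b1,b2} ∩ {b0,b3} = {b0}; idom=b0
  b6: preds {b3,b5}: {b0,b3} ∩ {b0,b5} = {b0}; idom=b0
  b7: preds {b3,b5,b6}: {b0,b3} ∩ {b0,b5} ∩ {b0,b6} = {b0}; idom=b0

DF walk-up:
  b1←b0: walk · to b0
  b1←b4: walk b4→b1 to b0
  b3←b0: walk · to b0
  b3←b2: walk b2→b1 to b0
  b5←b2: walk b2→b1 to b0
  b5←b3: walk b3 to b0
  b6←b3: walk b3 to b0
  b6←b5: walk b5 to b0
  b7←b3: walk b3 to b0
  b7←b5: walk b5 to b0
  b7←b6: walk b6 to b0
  b0 → ∅
  b1 → {b1,b3,b5}
  b2 → {b3,b5}
  b3 → {b5,b6,b7}
  b4 → {b1}
  b5 → {b6,b7}
  b6 → {b7}
  b7 → ∅

φ for q: defs {b0,b1,b6}
  DF⁺ = {b1,b3,b5,b6,b7}

Answer: ["b1", "b3", "b5", "b6", "b7"]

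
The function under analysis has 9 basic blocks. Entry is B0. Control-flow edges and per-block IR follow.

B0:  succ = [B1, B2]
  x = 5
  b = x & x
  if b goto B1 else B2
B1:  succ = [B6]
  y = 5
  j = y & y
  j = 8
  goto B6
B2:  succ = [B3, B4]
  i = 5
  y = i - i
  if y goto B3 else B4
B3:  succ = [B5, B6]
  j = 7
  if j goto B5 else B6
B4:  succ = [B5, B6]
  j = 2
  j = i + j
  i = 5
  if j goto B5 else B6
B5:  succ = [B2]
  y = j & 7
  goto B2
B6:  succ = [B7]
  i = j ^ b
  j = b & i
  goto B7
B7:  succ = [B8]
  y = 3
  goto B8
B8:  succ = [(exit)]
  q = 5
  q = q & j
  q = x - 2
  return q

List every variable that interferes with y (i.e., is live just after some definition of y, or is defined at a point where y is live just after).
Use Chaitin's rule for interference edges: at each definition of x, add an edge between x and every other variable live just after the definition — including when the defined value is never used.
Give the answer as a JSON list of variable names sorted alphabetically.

def/use:
  B0 def {b,x} use ∅
  B1 def {j,y} use ∅
  B2 def {i,y} use ∅
  B3 def {j} use ∅
  B4 def {i,j} use {i}
  B5 def {y} use {j}
  B6 def {i,j} use {b,j}
  B7 def {y} use ∅
  B8 def {q} use {j,x}

Live sets:
  B0: in=∅ out={b,x}
  B1: in={b,x} out={b,j,x}
  B2: in={b,x} out={b,i,x}
  B3: in={b,x} out={b,j,x}
  B4: in={b,i,x} out={b,j,x}
  B5: in={b,j,x} out={b,x}
  B6: in={b,j,x} out={j,x}
  B7: in={j,x} out={j,x}
  B8: in={j,x} out=∅

Conflict graph:
  b: {i,j,x,y}
  i: {b,j,x,y}
  j: {b,i,q,x,y}
  q: {j,x}
  x: {b,i,j,q,y}
  y: {b,i,j,x}

N(y) = ["b", "i", "j", "x"]

Answer: ["b", "i", "j", "x"]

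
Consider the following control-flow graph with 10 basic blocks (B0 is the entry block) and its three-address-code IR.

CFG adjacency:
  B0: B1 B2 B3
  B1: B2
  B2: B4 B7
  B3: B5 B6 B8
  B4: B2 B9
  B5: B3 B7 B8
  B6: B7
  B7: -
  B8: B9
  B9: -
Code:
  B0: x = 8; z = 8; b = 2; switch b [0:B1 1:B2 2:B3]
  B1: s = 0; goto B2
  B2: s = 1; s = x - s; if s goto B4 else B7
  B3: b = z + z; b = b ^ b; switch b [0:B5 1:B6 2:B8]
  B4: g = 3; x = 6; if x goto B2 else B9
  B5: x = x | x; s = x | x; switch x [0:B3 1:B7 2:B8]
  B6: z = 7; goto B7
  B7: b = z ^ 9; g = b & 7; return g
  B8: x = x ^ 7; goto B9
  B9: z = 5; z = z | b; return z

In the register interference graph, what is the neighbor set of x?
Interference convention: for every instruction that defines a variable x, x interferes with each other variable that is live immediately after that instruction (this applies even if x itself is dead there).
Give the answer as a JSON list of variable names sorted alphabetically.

Answer: ["b", "s", "z"]

Analysis:
Block summaries:
  B0 def {b,x,z} use ∅
  B1 def {s} use ∅
  B2 def {s} use {x}
  B3 def {b} use {z}
  B4 def {g,x} use ∅
  B5 def {s,x} use {x}
  B6 def {z} use ∅
  B7 def {b,g} use {z}
  B8 def {x} use {x}
  B9 def {z} use {b}

Live sets:
  B0 li=∅ lo={b,x,z}
  B1 li={b,x,z} lo={b,x,z}
  B2 li={b,x,z} lo={b,z}
  B3 li={x,z} lo={b,x,z}
  B4 li={b,z} lo={b,x,z}
  B5 li={b,x,z} lo={b,x,z}
  B6 li=∅ lo={z}
  B7 li={z} lo=∅
  B8 li={b,x} lo={b}
  B9 li={b} lo=∅

Conflict graph:
  b — {g,s,x,z}
  g — {b,z}
  s — {b,x,z}
  x — {b,s,z}
  z — {b,g,s,x}

N(x) = ["b", "s", "z"]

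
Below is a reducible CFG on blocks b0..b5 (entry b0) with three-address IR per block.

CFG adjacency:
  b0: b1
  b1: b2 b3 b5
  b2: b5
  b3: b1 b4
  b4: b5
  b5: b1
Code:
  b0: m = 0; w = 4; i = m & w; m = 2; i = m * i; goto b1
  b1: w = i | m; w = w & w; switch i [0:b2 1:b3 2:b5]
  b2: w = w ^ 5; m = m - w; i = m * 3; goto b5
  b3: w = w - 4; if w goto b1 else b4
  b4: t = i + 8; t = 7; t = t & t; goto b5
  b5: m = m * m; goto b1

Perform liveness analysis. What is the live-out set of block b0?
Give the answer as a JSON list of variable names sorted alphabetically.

def/use:
  b0: def={i,m,w} ue=∅
  b1: def={w} ue={i,m}
  b2: def={i,m,w} ue={m,w}
  b3: def={w} ue={w}
  b4: def={t} ue={i}
  b5: def={m} ue={m}

Live sets:
  live b0: ∅→{i,m}
  live b1: {i,m}→{i,m,w}
  live b2: {m,w}→{i,m}
  live b3: {i,m,w}→{i,m}
  live b4: {i,m}→{i,m}
  live b5: {i,m}→{i,m}

live-out(b0) = ["i", "m"]

Answer: ["i", "m"]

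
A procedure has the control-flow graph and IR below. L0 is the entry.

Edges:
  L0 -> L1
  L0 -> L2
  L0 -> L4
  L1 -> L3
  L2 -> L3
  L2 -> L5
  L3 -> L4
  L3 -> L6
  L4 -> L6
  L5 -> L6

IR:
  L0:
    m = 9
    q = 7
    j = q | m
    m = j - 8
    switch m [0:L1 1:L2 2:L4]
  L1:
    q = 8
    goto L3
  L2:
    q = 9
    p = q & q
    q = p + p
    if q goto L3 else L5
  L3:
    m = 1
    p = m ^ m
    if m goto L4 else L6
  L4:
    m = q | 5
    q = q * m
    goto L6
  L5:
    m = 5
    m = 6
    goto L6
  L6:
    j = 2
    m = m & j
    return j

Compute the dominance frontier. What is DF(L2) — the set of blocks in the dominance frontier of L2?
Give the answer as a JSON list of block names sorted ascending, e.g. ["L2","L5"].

Answer: ["L3", "L6"]

Derivation:
idom tree: L1←L0 L2←L0 L3←L0 L4←L0 L5←L2 L6←L0
Join-block Dom:
  L3: preds {L1,L2}: {L0,L1} ∩ {L0,L2} = {L0}; idom=L0
  L4: preds {L0,L3}: {L0} ∩ {L0,L3} = {L0}; idom=L0
  L6: preds {L3,L4,L5}: {L0,L3} ∩ {L0,L4} ∩ {L0,L2,L5} = {L0}; idom=L0

DF walk-up:
  L3←L1: walk L1 to L0
  L3←L2: walk L2 to L0
  L4←L0: walk · to L0
  L4←L3: walk L3 to L0
  L6←L3: walk L3 to L0
  L6←L4: walk L4 to L0
  L6←L5: walk L5→L2 to L0
  L0 → ∅
  L1 → {L3}
  L2 → {L3,L6}
  L3 → {L4,L6}
  L4 → {L6}
  L5 → {L6}
  L6 → ∅

DF(L2) = ["L3", "L6"]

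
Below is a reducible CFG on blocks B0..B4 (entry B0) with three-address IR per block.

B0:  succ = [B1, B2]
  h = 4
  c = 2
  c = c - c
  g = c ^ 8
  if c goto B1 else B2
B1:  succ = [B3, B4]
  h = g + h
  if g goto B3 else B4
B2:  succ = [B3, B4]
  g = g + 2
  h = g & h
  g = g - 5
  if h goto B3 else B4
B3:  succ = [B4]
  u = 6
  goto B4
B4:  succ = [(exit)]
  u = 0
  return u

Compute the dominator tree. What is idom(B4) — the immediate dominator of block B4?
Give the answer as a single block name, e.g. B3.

idom tree: B1←B0 B2←B0 B3←B0 B4←B0
Join-block Dom:
  B3: preds {B1,B2}: {B0,B1} ∩ {B0,B2} = {B0}; idom=B0
  B4: preds {B1,B2,B3}: {B0,B1} ∩ {B0,B2} ∩ {B0,B3} = {B0}; idom=B0

idom(B4) = B0

Answer: B0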